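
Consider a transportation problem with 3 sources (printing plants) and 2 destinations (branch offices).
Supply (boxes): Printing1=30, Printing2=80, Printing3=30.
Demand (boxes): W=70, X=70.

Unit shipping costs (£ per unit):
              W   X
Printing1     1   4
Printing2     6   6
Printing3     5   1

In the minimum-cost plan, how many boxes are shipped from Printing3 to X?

The minimum-cost plan:
  Printing1 to W: 30 × £1 = £30
  Printing2 to W: 40 × £6 = £240
  Printing2 to X: 40 × £6 = £240
  Printing3 to X: 30 × £1 = £30
Total cost = £540.
So Printing3→X carries 30 boxes.

30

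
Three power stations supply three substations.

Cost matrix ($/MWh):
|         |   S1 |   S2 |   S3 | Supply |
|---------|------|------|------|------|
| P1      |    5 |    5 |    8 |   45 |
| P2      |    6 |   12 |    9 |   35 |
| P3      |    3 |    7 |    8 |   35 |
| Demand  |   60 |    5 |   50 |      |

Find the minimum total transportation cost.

690

An optimal shipping plan:
  P1→S2: 5 × $5 = $25
  P1→S3: 40 × $8 = $320
  P2→S1: 25 × $6 = $150
  P2→S3: 10 × $9 = $90
  P3→S1: 35 × $3 = $105
Total = 25 + 320 + 150 + 90 + 105 = $690.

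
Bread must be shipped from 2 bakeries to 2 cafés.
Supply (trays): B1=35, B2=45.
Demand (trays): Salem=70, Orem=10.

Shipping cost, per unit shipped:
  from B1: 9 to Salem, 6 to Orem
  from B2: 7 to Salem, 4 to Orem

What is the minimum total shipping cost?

600

An optimal shipping plan:
  B1 to Salem: 25 × 9 = 225
  B1 to Orem: 10 × 6 = 60
  B2 to Salem: 45 × 7 = 315
Total = 225 + 60 + 315 = 600.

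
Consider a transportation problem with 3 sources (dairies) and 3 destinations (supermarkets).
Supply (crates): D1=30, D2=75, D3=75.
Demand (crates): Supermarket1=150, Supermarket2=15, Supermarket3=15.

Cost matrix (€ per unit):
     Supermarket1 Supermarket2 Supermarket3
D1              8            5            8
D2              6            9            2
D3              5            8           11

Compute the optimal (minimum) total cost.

One minimum-cost allocation:
  D1->Supermarket1: 15 × €8 = €120
  D1->Supermarket2: 15 × €5 = €75
  D2->Supermarket1: 60 × €6 = €360
  D2->Supermarket3: 15 × €2 = €30
  D3->Supermarket1: 75 × €5 = €375
Total = 120 + 75 + 360 + 30 + 375 = €960.

960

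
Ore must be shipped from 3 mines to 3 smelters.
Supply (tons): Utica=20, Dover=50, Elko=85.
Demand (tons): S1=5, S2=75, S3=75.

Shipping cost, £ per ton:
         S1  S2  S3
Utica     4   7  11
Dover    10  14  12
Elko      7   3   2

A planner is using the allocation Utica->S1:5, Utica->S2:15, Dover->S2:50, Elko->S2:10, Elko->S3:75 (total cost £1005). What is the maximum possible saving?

50

Current plan cost = 5·4 + 15·7 + 50·14 + 10·3 + 75·2 = £1005.
Optimal plan:
  Utica–S2: 20 tons
  Dover–S1: 5 tons
  Dover–S3: 45 tons
  Elko–S2: 55 tons
  Elko–S3: 30 tons
Optimal cost = £955.
Saving = 1005 − 955 = £50.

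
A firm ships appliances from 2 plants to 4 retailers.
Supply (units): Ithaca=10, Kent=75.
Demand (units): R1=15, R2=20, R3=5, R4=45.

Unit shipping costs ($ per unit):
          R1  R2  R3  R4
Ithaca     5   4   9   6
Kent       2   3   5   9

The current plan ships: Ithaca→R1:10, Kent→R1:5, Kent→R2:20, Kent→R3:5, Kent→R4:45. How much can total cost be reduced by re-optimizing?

60

Current plan cost = 10·5 + 5·2 + 20·3 + 5·5 + 45·9 = $550.
Optimal plan:
  Ithaca to R4: 10 × $6 = $60
  Kent to R1: 15 × $2 = $30
  Kent to R2: 20 × $3 = $60
  Kent to R3: 5 × $5 = $25
  Kent to R4: 35 × $9 = $315
Optimal cost = $490.
Saving = 550 − 490 = $60.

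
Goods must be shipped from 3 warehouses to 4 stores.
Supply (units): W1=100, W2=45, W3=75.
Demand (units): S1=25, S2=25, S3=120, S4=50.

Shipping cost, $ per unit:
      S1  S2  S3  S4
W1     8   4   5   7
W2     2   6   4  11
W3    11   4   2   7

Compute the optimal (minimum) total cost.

One minimum-cost allocation:
  W1–S2: 25 × $4 = $100
  W1–S3: 25 × $5 = $125
  W1–S4: 50 × $7 = $350
  W2–S1: 25 × $2 = $50
  W2–S3: 20 × $4 = $80
  W3–S3: 75 × $2 = $150
Total = 100 + 125 + 350 + 50 + 80 + 150 = $855.

855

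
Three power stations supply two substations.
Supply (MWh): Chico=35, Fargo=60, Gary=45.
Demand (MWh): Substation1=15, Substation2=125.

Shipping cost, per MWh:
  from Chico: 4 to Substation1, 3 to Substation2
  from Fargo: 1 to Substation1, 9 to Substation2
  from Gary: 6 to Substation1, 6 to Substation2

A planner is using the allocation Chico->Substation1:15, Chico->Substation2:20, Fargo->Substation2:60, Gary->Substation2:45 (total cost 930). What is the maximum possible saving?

135

Current plan cost = 15·4 + 20·3 + 60·9 + 45·6 = 930.
Optimal plan:
  Chico->Substation2: 35 × 3 = 105
  Fargo->Substation1: 15 × 1 = 15
  Fargo->Substation2: 45 × 9 = 405
  Gary->Substation2: 45 × 6 = 270
Optimal cost = 795.
Saving = 930 − 795 = 135.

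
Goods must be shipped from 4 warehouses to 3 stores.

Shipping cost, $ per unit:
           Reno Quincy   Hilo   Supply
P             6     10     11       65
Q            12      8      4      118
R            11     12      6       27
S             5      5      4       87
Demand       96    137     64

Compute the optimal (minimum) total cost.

One minimum-cost allocation:
  P–Reno: 65 × $6 = $390
  Q–Quincy: 81 × $8 = $648
  Q–Hilo: 37 × $4 = $148
  R–Hilo: 27 × $6 = $162
  S–Reno: 31 × $5 = $155
  S–Quincy: 56 × $5 = $280
Total = 390 + 648 + 148 + 162 + 155 + 280 = $1783.

1783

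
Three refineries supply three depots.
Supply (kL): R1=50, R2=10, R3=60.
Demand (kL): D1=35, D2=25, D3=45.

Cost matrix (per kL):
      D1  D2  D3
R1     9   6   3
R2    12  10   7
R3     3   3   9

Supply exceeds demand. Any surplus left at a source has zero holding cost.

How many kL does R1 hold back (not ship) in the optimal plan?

Minimum-cost shipments:
  R1→D3: 45 × 3 = 135
  R3→D1: 35 × 3 = 105
  R3→D2: 25 × 3 = 75
Total cost = 315.
R1 ships 45 of its 50, leaving 5.

5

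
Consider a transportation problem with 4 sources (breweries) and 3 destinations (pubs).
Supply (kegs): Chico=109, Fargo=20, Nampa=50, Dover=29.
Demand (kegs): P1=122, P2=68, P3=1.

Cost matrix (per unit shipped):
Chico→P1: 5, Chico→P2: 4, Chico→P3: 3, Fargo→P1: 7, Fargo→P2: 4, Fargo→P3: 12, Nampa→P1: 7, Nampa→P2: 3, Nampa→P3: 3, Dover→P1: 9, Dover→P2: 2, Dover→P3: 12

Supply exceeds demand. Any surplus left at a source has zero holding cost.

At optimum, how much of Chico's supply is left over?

An optimal plan:
  Chico–P1: 109 × 5 = 545
  Fargo–P1: 3 × 7 = 21
  Nampa–P1: 10 × 7 = 70
  Nampa–P2: 39 × 3 = 117
  Nampa–P3: 1 × 3 = 3
  Dover–P2: 29 × 2 = 58
Total cost = 814.
Chico ships 109 of its 109, leaving 0.

0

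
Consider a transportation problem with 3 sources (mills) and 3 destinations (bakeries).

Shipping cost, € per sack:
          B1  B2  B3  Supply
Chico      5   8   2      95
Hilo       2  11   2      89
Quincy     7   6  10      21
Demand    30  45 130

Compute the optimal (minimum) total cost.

638

Optimal allocation:
  Chico→B2: 24 × €8 = €192
  Chico→B3: 71 × €2 = €142
  Hilo→B1: 30 × €2 = €60
  Hilo→B3: 59 × €2 = €118
  Quincy→B2: 21 × €6 = €126
Total = 192 + 142 + 60 + 118 + 126 = €638.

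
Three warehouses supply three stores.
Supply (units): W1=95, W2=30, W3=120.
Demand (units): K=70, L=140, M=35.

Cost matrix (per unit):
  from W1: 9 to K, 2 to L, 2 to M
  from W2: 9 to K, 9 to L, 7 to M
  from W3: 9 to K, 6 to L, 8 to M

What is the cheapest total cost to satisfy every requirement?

Optimal allocation:
  W1–L: 60 × 2 = 120
  W1–M: 35 × 2 = 70
  W2–K: 30 × 9 = 270
  W3–K: 40 × 9 = 360
  W3–L: 80 × 6 = 480
Total = 120 + 70 + 270 + 360 + 480 = 1300.

1300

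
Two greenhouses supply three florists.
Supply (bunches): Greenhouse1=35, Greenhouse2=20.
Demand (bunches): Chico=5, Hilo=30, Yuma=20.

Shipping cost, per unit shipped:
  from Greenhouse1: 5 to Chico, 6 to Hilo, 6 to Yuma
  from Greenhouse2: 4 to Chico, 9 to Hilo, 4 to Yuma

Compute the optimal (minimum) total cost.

An optimal shipping plan:
  Greenhouse1–Chico: 5 bunches
  Greenhouse1–Hilo: 30 bunches
  Greenhouse2–Yuma: 20 bunches
Total cost = 285.

285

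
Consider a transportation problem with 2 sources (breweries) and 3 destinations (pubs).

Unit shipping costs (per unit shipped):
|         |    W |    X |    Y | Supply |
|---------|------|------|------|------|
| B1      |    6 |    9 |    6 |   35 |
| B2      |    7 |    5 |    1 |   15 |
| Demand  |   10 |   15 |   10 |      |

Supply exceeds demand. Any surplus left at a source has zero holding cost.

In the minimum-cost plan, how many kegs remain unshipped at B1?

Minimum-cost shipments:
  B1–W: 10 kegs
  B1–X: 10 kegs
  B2–X: 5 kegs
  B2–Y: 10 kegs
Total cost = 185.
B1 ships 20 of its 35, leaving 15.

15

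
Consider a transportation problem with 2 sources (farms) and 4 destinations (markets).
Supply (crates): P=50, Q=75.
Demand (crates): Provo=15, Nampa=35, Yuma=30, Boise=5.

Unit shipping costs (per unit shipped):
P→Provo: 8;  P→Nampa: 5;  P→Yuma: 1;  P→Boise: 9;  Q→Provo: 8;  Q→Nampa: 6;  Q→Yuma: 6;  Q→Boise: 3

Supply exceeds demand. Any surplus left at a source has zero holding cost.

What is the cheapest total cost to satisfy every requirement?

355

A cheapest plan:
  P–Nampa: 20 × 5 = 100
  P–Yuma: 30 × 1 = 30
  Q–Provo: 15 × 8 = 120
  Q–Nampa: 15 × 6 = 90
  Q–Boise: 5 × 3 = 15
Total = 100 + 30 + 120 + 90 + 15 = 355.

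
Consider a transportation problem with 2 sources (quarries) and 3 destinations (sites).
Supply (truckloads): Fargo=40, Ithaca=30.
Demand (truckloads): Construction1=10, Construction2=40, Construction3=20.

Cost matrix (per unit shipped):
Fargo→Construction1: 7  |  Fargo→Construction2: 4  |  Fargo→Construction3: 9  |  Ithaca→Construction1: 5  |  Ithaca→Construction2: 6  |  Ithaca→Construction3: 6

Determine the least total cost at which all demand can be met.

An optimal shipping plan:
  Fargo–Construction2: 40 × 4 = 160
  Ithaca–Construction1: 10 × 5 = 50
  Ithaca–Construction3: 20 × 6 = 120
Total = 160 + 50 + 120 = 330.

330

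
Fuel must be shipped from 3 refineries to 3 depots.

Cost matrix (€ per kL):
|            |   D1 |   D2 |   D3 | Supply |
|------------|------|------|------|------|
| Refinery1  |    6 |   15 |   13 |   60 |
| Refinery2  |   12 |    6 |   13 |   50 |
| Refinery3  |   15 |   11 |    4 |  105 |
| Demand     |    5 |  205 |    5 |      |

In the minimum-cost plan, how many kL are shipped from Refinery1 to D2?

Solving gives:
  Refinery1–D1: 5 × €6 = €30
  Refinery1–D2: 55 × €15 = €825
  Refinery2–D2: 50 × €6 = €300
  Refinery3–D2: 100 × €11 = €1100
  Refinery3–D3: 5 × €4 = €20
Total cost = €2275.
So Refinery1→D2 carries 55 kL.

55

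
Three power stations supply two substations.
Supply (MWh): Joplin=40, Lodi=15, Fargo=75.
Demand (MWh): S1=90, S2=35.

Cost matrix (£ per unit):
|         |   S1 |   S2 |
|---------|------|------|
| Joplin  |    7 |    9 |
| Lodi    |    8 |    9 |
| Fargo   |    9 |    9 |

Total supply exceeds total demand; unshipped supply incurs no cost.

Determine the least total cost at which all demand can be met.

Optimal allocation:
  Joplin–S1: 40 × £7 = £280
  Lodi–S1: 15 × £8 = £120
  Fargo–S1: 35 × £9 = £315
  Fargo–S2: 35 × £9 = £315
Total = 280 + 120 + 315 + 315 = £1030.

1030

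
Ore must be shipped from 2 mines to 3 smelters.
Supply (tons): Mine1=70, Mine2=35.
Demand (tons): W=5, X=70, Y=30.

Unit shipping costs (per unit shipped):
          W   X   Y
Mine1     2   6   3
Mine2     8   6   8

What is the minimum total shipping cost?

520

Optimal allocation:
  Mine1→W: 5 × 2 = 10
  Mine1→X: 35 × 6 = 210
  Mine1→Y: 30 × 3 = 90
  Mine2→X: 35 × 6 = 210
Total = 10 + 210 + 90 + 210 = 520.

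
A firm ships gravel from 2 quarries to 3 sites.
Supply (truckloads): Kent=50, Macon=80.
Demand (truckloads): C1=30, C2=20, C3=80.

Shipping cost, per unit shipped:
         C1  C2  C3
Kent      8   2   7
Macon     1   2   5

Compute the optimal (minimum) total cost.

Optimal allocation:
  Kent->C2: 20 × 2 = 40
  Kent->C3: 30 × 7 = 210
  Macon->C1: 30 × 1 = 30
  Macon->C3: 50 × 5 = 250
Total = 40 + 210 + 30 + 250 = 530.

530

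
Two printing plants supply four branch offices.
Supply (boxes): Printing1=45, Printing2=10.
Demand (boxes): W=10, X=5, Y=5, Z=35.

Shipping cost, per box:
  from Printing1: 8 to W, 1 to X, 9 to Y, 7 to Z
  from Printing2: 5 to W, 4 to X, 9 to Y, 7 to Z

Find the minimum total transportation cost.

345

One minimum-cost allocation:
  Printing1–X: 5 boxes
  Printing1–Y: 5 boxes
  Printing1–Z: 35 boxes
  Printing2–W: 10 boxes
Total cost = 345.
(Supply check: Printing1 ships 45; Printing2 ships 10.)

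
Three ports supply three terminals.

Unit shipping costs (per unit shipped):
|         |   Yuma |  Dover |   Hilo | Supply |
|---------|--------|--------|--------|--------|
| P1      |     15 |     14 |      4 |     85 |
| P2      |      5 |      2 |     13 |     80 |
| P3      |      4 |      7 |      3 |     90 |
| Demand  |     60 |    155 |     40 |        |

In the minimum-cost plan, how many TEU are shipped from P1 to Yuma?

Optimal shipments:
  P1–Dover: 45 × 14 = 630
  P1–Hilo: 40 × 4 = 160
  P2–Dover: 80 × 2 = 160
  P3–Yuma: 60 × 4 = 240
  P3–Dover: 30 × 7 = 210
Total cost = 1400.
The route P1→Yuma is not used.

0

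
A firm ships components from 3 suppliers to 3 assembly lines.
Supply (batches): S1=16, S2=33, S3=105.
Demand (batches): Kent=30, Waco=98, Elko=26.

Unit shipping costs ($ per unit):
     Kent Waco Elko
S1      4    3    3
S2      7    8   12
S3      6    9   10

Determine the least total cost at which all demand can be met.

1177

An optimal shipping plan:
  S1–Elko: 16 × $3 = $48
  S2–Waco: 33 × $8 = $264
  S3–Kent: 30 × $6 = $180
  S3–Waco: 65 × $9 = $585
  S3–Elko: 10 × $10 = $100
Total = 48 + 264 + 180 + 585 + 100 = $1177.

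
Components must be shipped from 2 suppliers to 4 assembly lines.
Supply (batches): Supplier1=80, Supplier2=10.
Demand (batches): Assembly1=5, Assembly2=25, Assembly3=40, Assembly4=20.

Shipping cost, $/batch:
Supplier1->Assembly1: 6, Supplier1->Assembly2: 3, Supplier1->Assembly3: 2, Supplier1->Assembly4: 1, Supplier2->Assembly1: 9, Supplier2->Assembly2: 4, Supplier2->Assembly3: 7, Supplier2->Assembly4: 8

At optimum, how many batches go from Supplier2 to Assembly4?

0

The minimum-cost plan:
  Supplier1→Assembly1: 5 batches
  Supplier1→Assembly2: 15 batches
  Supplier1→Assembly3: 40 batches
  Supplier1→Assembly4: 20 batches
  Supplier2→Assembly2: 10 batches
Total cost = $215.
The route Supplier2→Assembly4 is not used.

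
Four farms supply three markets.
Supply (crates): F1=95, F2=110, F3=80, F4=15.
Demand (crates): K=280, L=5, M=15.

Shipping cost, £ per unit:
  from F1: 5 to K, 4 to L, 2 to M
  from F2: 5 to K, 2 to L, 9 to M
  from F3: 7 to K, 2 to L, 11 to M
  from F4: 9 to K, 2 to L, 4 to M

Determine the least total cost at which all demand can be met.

A cheapest plan:
  F1->K: 90 × £5 = £450
  F1->M: 5 × £2 = £10
  F2->K: 110 × £5 = £550
  F3->K: 80 × £7 = £560
  F4->L: 5 × £2 = £10
  F4->M: 10 × £4 = £40
Total = 450 + 10 + 550 + 560 + 10 + 40 = £1620.

1620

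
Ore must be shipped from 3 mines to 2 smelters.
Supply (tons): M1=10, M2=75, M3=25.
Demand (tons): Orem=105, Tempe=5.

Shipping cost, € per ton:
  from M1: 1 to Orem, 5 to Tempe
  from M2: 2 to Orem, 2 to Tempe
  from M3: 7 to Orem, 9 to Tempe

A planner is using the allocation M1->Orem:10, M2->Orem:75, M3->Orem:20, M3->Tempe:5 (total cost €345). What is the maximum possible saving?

Current plan cost = 10·1 + 75·2 + 20·7 + 5·9 = €345.
Optimal plan:
  M1->Orem: 10 tons
  M2->Orem: 70 tons
  M2->Tempe: 5 tons
  M3->Orem: 25 tons
Optimal cost = €335.
Saving = 345 − 335 = €10.

10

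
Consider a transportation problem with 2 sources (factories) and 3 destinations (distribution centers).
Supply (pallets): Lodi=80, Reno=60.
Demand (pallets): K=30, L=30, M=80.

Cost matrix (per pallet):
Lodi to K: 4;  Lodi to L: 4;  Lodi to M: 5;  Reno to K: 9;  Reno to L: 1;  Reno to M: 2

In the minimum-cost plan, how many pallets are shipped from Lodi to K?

Solving gives:
  Lodi–K: 30 × 4 = 120
  Lodi–L: 30 × 4 = 120
  Lodi–M: 20 × 5 = 100
  Reno–M: 60 × 2 = 120
Total cost = 460.
So Lodi→K carries 30 pallets.

30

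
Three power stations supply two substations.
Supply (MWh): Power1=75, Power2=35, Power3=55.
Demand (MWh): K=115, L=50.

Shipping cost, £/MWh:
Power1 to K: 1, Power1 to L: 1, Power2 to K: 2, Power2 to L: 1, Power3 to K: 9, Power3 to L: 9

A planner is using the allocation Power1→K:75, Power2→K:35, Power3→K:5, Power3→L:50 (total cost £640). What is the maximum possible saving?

Current plan cost = 75·1 + 35·2 + 5·9 + 50·9 = £640.
Optimal plan:
  Power1->K: 60 MWh
  Power1->L: 15 MWh
  Power2->L: 35 MWh
  Power3->K: 55 MWh
Optimal cost = £605.
Saving = 640 − 605 = £35.

35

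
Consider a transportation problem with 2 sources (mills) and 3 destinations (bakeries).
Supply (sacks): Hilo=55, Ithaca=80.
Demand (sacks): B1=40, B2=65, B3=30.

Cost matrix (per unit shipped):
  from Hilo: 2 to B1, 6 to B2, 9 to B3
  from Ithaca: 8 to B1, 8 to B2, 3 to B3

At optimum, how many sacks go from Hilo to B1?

Optimal shipments:
  Hilo–B1: 40 sacks
  Hilo–B2: 15 sacks
  Ithaca–B2: 50 sacks
  Ithaca–B3: 30 sacks
Total cost = 660.
So Hilo→B1 carries 40 sacks.

40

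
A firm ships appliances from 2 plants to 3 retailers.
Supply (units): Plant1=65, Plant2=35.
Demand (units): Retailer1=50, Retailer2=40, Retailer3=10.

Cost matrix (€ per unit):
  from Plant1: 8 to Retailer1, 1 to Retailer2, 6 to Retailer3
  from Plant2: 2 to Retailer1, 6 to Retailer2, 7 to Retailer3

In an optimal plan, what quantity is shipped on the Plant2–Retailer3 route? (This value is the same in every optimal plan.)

0

Solving gives:
  Plant1 to Retailer1: 15 × €8 = €120
  Plant1 to Retailer2: 40 × €1 = €40
  Plant1 to Retailer3: 10 × €6 = €60
  Plant2 to Retailer1: 35 × €2 = €70
Total cost = €290.
The route Plant2→Retailer3 is not used.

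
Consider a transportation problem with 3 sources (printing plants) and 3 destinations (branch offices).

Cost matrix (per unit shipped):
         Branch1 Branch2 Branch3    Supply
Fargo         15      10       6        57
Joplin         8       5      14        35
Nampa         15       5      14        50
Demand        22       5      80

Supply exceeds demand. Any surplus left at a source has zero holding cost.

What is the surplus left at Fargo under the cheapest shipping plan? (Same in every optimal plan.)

An optimal plan:
  Fargo to Branch3: 57 × 6 = 342
  Joplin to Branch1: 22 × 8 = 176
  Joplin to Branch2: 5 × 5 = 25
  Joplin to Branch3: 8 × 14 = 112
  Nampa to Branch3: 15 × 14 = 210
Total cost = 865.
Fargo ships 57 of its 57, leaving 0.

0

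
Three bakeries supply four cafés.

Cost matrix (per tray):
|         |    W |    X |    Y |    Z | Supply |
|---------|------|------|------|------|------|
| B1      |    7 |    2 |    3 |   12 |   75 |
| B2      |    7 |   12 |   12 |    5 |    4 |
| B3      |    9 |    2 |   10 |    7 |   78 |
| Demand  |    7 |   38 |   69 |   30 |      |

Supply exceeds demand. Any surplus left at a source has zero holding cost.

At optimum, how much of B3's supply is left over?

An optimal plan:
  B1->W: 6 × 7 = 42
  B1->Y: 69 × 3 = 207
  B2->W: 1 × 7 = 7
  B2->Z: 3 × 5 = 15
  B3->X: 38 × 2 = 76
  B3->Z: 27 × 7 = 189
Total cost = 536.
B3 ships 65 of its 78, leaving 13.

13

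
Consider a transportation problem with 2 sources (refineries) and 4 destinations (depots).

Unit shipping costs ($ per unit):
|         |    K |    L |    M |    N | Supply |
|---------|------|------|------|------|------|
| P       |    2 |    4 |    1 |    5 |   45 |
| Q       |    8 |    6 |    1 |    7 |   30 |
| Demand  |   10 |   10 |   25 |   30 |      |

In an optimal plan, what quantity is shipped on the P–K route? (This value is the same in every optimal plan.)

Optimal shipments:
  P to K: 10 × $2 = $20
  P to L: 10 × $4 = $40
  P to N: 25 × $5 = $125
  Q to M: 25 × $1 = $25
  Q to N: 5 × $7 = $35
Total cost = $245.
So P→K carries 10 kL.

10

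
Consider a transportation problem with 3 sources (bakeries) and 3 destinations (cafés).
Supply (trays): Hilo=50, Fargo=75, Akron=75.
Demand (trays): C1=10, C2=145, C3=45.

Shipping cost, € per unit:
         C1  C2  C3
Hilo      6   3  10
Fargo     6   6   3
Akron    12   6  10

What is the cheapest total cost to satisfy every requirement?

Optimal allocation:
  Hilo→C2: 50 × €3 = €150
  Fargo→C1: 10 × €6 = €60
  Fargo→C2: 20 × €6 = €120
  Fargo→C3: 45 × €3 = €135
  Akron→C2: 75 × €6 = €450
Total = 150 + 60 + 120 + 135 + 450 = €915.
(Supply check: Hilo ships 50; Fargo ships 75; Akron ships 75.)

915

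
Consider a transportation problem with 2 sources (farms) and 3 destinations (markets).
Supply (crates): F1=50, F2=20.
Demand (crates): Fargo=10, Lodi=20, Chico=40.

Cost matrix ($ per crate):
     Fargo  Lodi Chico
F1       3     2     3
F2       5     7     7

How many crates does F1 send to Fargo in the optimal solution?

0

Optimal shipments:
  F1–Lodi: 20 × $2 = $40
  F1–Chico: 30 × $3 = $90
  F2–Fargo: 10 × $5 = $50
  F2–Chico: 10 × $7 = $70
Total cost = $250.
The route F1→Fargo is not used.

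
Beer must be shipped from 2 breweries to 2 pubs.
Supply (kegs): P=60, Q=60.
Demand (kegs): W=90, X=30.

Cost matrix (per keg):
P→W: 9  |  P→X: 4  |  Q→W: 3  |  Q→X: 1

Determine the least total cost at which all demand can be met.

570

One minimum-cost allocation:
  P–W: 30 × 9 = 270
  P–X: 30 × 4 = 120
  Q–W: 60 × 3 = 180
Total = 270 + 120 + 180 = 570.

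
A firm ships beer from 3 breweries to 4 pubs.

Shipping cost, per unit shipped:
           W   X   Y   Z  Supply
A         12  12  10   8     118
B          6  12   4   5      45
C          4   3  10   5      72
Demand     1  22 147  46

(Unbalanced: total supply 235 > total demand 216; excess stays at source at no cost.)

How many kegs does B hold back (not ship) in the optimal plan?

0

An optimal plan:
  A to Y: 102 × 10 = 1020
  B to Y: 45 × 4 = 180
  C to W: 1 × 4 = 4
  C to X: 22 × 3 = 66
  C to Z: 46 × 5 = 230
Total cost = 1500.
B ships 45 of its 45, leaving 0.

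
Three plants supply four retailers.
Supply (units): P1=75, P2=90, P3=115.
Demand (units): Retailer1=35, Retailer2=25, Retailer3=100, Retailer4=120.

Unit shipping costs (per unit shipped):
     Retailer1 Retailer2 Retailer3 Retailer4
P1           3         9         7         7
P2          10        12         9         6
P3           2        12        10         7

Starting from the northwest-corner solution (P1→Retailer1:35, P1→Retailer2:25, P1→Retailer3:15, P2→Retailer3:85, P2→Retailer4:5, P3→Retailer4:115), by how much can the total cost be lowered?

Current plan cost = 35·3 + 25·9 + 15·7 + 85·9 + 5·6 + 115·7 = 2035.
Optimal plan:
  P1 to Retailer2: 25 × 9 = 225
  P1 to Retailer3: 50 × 7 = 350
  P2 to Retailer4: 90 × 6 = 540
  P3 to Retailer1: 35 × 2 = 70
  P3 to Retailer3: 50 × 10 = 500
  P3 to Retailer4: 30 × 7 = 210
Optimal cost = 1895.
Saving = 2035 − 1895 = 140.

140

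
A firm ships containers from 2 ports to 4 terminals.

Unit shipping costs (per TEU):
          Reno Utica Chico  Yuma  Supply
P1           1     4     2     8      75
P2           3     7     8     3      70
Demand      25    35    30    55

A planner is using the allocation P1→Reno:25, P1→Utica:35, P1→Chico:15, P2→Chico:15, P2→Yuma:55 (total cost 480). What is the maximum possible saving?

Current plan cost = 25·1 + 35·4 + 15·2 + 15·8 + 55·3 = 480.
Optimal plan:
  P1 to Reno: 10 × 1 = 10
  P1 to Utica: 35 × 4 = 140
  P1 to Chico: 30 × 2 = 60
  P2 to Reno: 15 × 3 = 45
  P2 to Yuma: 55 × 3 = 165
Optimal cost = 420.
Saving = 480 − 420 = 60.

60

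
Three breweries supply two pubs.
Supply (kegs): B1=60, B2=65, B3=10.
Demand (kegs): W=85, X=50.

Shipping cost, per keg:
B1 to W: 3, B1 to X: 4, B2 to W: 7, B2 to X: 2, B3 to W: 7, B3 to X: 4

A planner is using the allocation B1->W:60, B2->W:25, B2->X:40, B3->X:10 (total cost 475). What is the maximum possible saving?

Current plan cost = 60·3 + 25·7 + 40·2 + 10·4 = 475.
Optimal plan:
  B1 to W: 60 kegs
  B2 to W: 15 kegs
  B2 to X: 50 kegs
  B3 to W: 10 kegs
Optimal cost = 455.
Saving = 475 − 455 = 20.

20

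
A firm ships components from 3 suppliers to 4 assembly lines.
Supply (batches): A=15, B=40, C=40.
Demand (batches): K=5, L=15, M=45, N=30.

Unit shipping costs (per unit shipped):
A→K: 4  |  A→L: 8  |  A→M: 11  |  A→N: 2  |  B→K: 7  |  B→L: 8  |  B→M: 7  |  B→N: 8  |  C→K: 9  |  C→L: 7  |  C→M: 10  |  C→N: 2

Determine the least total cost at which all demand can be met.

515

A cheapest plan:
  A to K: 5 × 4 = 20
  A to N: 10 × 2 = 20
  B to M: 40 × 7 = 280
  C to L: 15 × 7 = 105
  C to M: 5 × 10 = 50
  C to N: 20 × 2 = 40
Total = 20 + 20 + 280 + 105 + 50 + 40 = 515.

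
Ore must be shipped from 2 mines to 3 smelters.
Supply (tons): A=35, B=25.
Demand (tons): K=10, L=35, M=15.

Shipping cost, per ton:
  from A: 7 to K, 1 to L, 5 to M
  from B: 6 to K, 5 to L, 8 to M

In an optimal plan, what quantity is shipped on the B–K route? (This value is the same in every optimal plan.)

10

Optimal shipments:
  A–L: 35 × 1 = 35
  B–K: 10 × 6 = 60
  B–M: 15 × 8 = 120
Total cost = 215.
So B→K carries 10 tons.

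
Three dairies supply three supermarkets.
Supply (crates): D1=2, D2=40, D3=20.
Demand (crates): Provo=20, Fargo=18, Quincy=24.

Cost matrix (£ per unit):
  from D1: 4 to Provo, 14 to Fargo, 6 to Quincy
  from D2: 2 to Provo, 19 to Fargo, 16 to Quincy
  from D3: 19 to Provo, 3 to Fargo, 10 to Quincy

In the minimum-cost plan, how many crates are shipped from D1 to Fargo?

Solving gives:
  D1 to Quincy: 2 × £6 = £12
  D2 to Provo: 20 × £2 = £40
  D2 to Quincy: 20 × £16 = £320
  D3 to Fargo: 18 × £3 = £54
  D3 to Quincy: 2 × £10 = £20
Total cost = £446.
The route D1→Fargo is not used.

0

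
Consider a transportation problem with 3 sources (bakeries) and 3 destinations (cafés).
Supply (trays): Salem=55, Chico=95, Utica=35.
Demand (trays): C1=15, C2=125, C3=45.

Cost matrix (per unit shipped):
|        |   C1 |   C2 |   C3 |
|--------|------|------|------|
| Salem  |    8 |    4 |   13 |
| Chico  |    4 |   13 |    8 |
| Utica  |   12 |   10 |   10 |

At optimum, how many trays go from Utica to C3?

Solving gives:
  Salem to C2: 55 trays
  Chico to C1: 15 trays
  Chico to C2: 35 trays
  Chico to C3: 45 trays
  Utica to C2: 35 trays
Total cost = 1445.
The route Utica→C3 is not used.

0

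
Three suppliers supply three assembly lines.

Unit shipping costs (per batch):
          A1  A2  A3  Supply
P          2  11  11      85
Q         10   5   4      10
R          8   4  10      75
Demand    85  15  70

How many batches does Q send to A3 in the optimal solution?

The minimum-cost plan:
  P to A1: 85 × 2 = 170
  Q to A3: 10 × 4 = 40
  R to A2: 15 × 4 = 60
  R to A3: 60 × 10 = 600
Total cost = 870.
So Q→A3 carries 10 batches.

10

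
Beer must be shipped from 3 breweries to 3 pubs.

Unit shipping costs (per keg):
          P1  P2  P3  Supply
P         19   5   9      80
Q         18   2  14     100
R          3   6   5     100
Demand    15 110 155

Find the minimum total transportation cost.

1350

An optimal shipping plan:
  P to P2: 10 × 5 = 50
  P to P3: 70 × 9 = 630
  Q to P2: 100 × 2 = 200
  R to P1: 15 × 3 = 45
  R to P3: 85 × 5 = 425
Total = 50 + 630 + 200 + 45 + 425 = 1350.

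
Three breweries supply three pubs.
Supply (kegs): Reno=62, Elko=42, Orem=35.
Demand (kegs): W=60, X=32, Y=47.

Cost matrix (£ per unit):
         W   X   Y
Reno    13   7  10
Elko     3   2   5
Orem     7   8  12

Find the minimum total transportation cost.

929

One minimum-cost allocation:
  Reno->X: 15 × £7 = £105
  Reno->Y: 47 × £10 = £470
  Elko->W: 25 × £3 = £75
  Elko->X: 17 × £2 = £34
  Orem->W: 35 × £7 = £245
Total = 105 + 470 + 75 + 34 + 245 = £929.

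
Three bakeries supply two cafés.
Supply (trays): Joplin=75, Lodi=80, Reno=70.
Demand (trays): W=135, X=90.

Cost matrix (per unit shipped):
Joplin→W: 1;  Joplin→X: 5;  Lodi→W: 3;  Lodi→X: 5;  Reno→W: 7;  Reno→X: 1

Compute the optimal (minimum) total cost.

An optimal shipping plan:
  Joplin→W: 75 trays
  Lodi→W: 60 trays
  Lodi→X: 20 trays
  Reno→X: 70 trays
Total cost = 425.
(Supply check: Joplin ships 75; Lodi ships 80; Reno ships 70.)

425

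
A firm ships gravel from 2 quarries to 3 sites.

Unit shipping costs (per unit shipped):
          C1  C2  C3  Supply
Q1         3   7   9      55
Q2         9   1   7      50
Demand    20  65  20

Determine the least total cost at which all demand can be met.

One minimum-cost allocation:
  Q1→C1: 20 × 3 = 60
  Q1→C2: 15 × 7 = 105
  Q1→C3: 20 × 9 = 180
  Q2→C2: 50 × 1 = 50
Total = 60 + 105 + 180 + 50 = 395.
(Supply check: Q1 ships 55; Q2 ships 50.)

395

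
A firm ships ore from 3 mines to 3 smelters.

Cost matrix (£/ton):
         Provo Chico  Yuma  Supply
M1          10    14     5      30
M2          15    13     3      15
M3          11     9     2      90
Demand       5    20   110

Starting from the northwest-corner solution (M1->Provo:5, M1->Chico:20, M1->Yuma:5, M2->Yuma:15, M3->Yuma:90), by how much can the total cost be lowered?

40

Current plan cost = 5·10 + 20·14 + 5·5 + 15·3 + 90·2 = £580.
Optimal plan:
  M1 to Provo: 5 × £10 = £50
  M1 to Yuma: 25 × £5 = £125
  M2 to Yuma: 15 × £3 = £45
  M3 to Chico: 20 × £9 = £180
  M3 to Yuma: 70 × £2 = £140
Optimal cost = £540.
Saving = 580 − 540 = £40.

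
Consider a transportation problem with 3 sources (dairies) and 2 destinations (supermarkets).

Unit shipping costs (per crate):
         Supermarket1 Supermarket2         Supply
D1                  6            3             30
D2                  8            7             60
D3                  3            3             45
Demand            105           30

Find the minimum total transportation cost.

Optimal allocation:
  D1–Supermarket2: 30 × 3 = 90
  D2–Supermarket1: 60 × 8 = 480
  D3–Supermarket1: 45 × 3 = 135
Total = 90 + 480 + 135 = 705.

705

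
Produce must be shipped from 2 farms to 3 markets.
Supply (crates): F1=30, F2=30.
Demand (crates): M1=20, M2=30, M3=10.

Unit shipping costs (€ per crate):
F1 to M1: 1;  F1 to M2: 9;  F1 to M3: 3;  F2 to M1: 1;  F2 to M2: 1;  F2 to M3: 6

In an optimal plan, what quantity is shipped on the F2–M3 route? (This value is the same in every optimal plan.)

0

Solving gives:
  F1→M1: 20 crates
  F1→M3: 10 crates
  F2→M2: 30 crates
Total cost = €80.
The route F2→M3 is not used.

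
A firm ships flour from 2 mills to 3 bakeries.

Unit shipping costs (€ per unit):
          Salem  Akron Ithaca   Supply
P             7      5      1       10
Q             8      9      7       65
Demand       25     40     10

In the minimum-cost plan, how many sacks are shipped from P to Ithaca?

10

The minimum-cost plan:
  P–Ithaca: 10 × €1 = €10
  Q–Salem: 25 × €8 = €200
  Q–Akron: 40 × €9 = €360
Total cost = €570.
So P→Ithaca carries 10 sacks.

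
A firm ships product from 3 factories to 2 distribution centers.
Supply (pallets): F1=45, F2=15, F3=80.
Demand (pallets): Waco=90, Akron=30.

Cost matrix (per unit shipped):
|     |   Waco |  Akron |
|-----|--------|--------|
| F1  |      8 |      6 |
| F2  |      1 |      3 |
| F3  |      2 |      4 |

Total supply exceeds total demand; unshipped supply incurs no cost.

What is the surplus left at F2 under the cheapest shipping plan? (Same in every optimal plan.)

An optimal plan:
  F1→Akron: 25 pallets
  F2→Waco: 10 pallets
  F2→Akron: 5 pallets
  F3→Waco: 80 pallets
Total cost = 335.
F2 ships 15 of its 15, leaving 0.

0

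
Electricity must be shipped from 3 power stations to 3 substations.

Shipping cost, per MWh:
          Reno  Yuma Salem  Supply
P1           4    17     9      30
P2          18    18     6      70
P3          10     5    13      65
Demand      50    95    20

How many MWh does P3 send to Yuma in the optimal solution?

65

The minimum-cost plan:
  P1–Reno: 30 × 4 = 120
  P2–Reno: 20 × 18 = 360
  P2–Yuma: 30 × 18 = 540
  P2–Salem: 20 × 6 = 120
  P3–Yuma: 65 × 5 = 325
Total cost = 1465.
So P3→Yuma carries 65 MWh.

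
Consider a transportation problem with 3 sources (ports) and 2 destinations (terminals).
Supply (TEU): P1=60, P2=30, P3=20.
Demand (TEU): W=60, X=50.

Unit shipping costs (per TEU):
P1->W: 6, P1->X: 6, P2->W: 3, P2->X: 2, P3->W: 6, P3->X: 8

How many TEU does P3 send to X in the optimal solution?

Optimal shipments:
  P1 to W: 40 × 6 = 240
  P1 to X: 20 × 6 = 120
  P2 to X: 30 × 2 = 60
  P3 to W: 20 × 6 = 120
Total cost = 540.
The route P3→X is not used.

0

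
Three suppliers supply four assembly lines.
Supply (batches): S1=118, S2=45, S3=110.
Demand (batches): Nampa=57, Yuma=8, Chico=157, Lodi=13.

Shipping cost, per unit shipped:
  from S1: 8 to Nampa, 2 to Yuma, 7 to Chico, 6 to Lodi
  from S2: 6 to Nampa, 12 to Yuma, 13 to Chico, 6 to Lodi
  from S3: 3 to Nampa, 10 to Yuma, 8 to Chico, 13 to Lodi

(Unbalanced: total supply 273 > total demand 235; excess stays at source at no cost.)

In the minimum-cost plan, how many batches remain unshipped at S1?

0

An optimal plan:
  S1→Yuma: 8 × 2 = 16
  S1→Chico: 110 × 7 = 770
  S2→Lodi: 13 × 6 = 78
  S3→Nampa: 57 × 3 = 171
  S3→Chico: 47 × 8 = 376
Total cost = 1411.
S1 ships 118 of its 118, leaving 0.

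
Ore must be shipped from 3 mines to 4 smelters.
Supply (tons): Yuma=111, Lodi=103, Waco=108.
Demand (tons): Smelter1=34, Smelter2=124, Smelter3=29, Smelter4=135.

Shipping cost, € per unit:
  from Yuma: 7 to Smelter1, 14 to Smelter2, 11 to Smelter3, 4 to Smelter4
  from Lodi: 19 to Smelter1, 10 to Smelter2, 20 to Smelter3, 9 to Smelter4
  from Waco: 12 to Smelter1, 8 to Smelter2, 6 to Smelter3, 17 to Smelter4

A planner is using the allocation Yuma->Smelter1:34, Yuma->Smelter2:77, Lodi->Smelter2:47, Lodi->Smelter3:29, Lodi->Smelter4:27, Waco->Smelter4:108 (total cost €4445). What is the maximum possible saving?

Current plan cost = 34·7 + 77·14 + 47·10 + 29·20 + 27·9 + 108·17 = €4445.
Optimal plan:
  Yuma→Smelter1: 34 × €7 = €238
  Yuma→Smelter4: 77 × €4 = €308
  Lodi→Smelter2: 45 × €10 = €450
  Lodi→Smelter4: 58 × €9 = €522
  Waco→Smelter2: 79 × €8 = €632
  Waco→Smelter3: 29 × €6 = €174
Optimal cost = €2324.
Saving = 4445 − 2324 = €2121.

2121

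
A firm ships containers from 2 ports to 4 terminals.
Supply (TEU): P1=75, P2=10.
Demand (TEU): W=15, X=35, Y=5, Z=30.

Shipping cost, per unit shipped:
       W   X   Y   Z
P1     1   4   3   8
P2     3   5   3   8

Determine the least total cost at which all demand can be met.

410

One minimum-cost allocation:
  P1→W: 15 × 1 = 15
  P1→X: 35 × 4 = 140
  P1→Y: 5 × 3 = 15
  P1→Z: 20 × 8 = 160
  P2→Z: 10 × 8 = 80
Total = 15 + 140 + 15 + 160 + 80 = 410.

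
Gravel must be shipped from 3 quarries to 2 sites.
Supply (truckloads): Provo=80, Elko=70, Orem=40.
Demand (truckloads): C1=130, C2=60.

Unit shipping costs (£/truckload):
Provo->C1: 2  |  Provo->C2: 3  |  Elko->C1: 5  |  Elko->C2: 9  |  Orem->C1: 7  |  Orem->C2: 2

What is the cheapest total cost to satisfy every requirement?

610

Optimal allocation:
  Provo to C1: 60 truckloads
  Provo to C2: 20 truckloads
  Elko to C1: 70 truckloads
  Orem to C2: 40 truckloads
Total cost = £610.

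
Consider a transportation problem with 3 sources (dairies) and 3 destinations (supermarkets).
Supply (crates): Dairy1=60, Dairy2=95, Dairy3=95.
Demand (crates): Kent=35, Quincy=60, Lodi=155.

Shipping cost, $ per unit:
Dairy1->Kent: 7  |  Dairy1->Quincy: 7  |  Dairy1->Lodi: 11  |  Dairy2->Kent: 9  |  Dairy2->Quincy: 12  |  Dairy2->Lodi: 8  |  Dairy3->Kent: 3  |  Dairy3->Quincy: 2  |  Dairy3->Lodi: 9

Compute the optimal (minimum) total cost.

An optimal shipping plan:
  Dairy1→Lodi: 60 × $11 = $660
  Dairy2→Lodi: 95 × $8 = $760
  Dairy3→Kent: 35 × $3 = $105
  Dairy3→Quincy: 60 × $2 = $120
Total = 660 + 760 + 105 + 120 = $1645.

1645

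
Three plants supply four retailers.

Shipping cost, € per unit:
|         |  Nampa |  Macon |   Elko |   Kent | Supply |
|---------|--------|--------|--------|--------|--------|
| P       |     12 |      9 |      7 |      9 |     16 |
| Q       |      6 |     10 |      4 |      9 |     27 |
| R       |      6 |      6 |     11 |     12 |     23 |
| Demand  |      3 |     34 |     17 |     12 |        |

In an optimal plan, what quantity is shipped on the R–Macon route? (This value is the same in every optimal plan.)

23

The minimum-cost plan:
  P–Macon: 11 units
  P–Kent: 5 units
  Q–Nampa: 3 units
  Q–Elko: 17 units
  Q–Kent: 7 units
  R–Macon: 23 units
Total cost = €431.
So R→Macon carries 23 units.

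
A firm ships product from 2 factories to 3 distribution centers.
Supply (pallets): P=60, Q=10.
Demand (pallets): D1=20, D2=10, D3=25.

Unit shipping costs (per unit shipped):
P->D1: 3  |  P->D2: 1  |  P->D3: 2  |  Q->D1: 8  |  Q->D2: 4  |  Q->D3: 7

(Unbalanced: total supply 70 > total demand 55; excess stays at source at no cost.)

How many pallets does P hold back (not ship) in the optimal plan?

An optimal plan:
  P–D1: 20 × 3 = 60
  P–D2: 10 × 1 = 10
  P–D3: 25 × 2 = 50
Total cost = 120.
P ships 55 of its 60, leaving 5.

5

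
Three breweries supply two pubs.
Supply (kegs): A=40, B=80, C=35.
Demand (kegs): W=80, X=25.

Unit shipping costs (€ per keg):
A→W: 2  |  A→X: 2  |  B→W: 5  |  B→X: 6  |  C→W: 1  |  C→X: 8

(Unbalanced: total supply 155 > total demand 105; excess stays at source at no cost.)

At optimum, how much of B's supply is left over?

An optimal plan:
  A->W: 15 × €2 = €30
  A->X: 25 × €2 = €50
  B->W: 30 × €5 = €150
  C->W: 35 × €1 = €35
Total cost = €265.
B ships 30 of its 80, leaving 50.

50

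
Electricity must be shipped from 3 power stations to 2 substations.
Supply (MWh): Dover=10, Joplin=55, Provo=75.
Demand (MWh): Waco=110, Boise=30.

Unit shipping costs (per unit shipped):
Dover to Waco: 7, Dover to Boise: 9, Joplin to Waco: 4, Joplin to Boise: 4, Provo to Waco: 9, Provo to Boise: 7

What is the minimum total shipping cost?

905

An optimal shipping plan:
  Dover→Waco: 10 × 7 = 70
  Joplin→Waco: 55 × 4 = 220
  Provo→Waco: 45 × 9 = 405
  Provo→Boise: 30 × 7 = 210
Total = 70 + 220 + 405 + 210 = 905.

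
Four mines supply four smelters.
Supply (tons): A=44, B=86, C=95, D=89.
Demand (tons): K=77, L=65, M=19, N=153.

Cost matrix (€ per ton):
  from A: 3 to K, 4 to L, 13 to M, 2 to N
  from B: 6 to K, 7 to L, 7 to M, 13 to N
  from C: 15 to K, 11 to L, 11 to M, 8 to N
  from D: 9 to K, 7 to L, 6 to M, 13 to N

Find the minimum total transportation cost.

An optimal shipping plan:
  A to N: 44 × €2 = €88
  B to K: 77 × €6 = €462
  B to N: 9 × €13 = €117
  C to N: 95 × €8 = €760
  D to L: 65 × €7 = €455
  D to M: 19 × €6 = €114
  D to N: 5 × €13 = €65
Total = 88 + 462 + 117 + 760 + 455 + 114 + 65 = €2061.

2061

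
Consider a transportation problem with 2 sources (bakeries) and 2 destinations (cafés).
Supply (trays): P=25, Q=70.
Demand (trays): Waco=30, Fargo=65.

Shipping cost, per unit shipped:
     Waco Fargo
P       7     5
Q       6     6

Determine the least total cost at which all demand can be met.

Optimal allocation:
  P to Fargo: 25 × 5 = 125
  Q to Waco: 30 × 6 = 180
  Q to Fargo: 40 × 6 = 240
Total = 125 + 180 + 240 = 545.

545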